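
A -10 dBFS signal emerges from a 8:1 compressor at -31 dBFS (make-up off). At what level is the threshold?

Input is 24 dB above T (since output overshoot × R = input overshoot: (-31 − T)·8 = -10 − T gives T = -34 dBFS).
Check: -34 + (-10 − (-34))/8 = -34 + 3 = -31 dBFS. ✓

-34 dBFS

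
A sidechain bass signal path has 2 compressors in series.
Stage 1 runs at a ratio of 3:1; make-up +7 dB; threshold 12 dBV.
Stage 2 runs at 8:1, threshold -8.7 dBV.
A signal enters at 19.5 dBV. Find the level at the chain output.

-4.925 dBV

Stage 1: 7.5 dB above 12 dBV, reduced 3:1 to 2.5 dB above → 14.5 dBV; +7 dB make-up → 21.5 dBV.
Stage 2: 21.5 dBV is 30.2 dB over -8.7 dBV; at 8:1 that becomes 3.775 dB over, giving -4.925 dBV.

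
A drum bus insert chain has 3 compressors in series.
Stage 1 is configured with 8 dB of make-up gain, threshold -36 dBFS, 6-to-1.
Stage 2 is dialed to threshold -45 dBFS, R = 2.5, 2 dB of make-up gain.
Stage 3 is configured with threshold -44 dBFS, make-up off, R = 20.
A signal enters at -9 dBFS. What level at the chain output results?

Stage 1: overshoot 27 dB → 27/6 = 4.5 dB → -31.5 dBFS; +8 dB make-up → -23.5 dBFS.
Stage 2: overshoot 21.5 dB → 21.5/2.5 = 8.6 dB → -36.4 dBFS; +2 dB make-up → -34.4 dBFS.
Stage 3: 9.6 dB above -44 dBFS, reduced 20:1 to 0.48 dB above → -43.52 dBFS.

-43.52 dBFS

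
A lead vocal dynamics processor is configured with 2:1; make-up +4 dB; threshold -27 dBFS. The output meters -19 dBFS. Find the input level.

Stripping the +4 dB make-up gives -23 dBFS at the gain stage.
That's 4 dB above the -27 dBFS threshold.
Before 2:1 compression the overshoot was 4 × 2 = 8 dB, so input = -27 + 8 = -19 dBFS.

-19 dBFS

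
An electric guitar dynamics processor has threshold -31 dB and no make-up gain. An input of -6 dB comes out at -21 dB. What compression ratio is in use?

2.5:1

Input overshoot = -6 − (-31) = 25 dB; output overshoot = -21 − (-31) = 10 dB.
Ratio = 25 / 10 = 2.5.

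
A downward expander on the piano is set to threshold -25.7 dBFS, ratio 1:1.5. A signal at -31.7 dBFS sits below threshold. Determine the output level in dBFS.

-34.7 dBFS

Below threshold, a 1:1.5 expander applies gain = (1.5−1)×(T − x) of attenuation.
(1.5−1) × 6 = 3 dB, so output = -31.7 − 3 = -34.7 dBFS.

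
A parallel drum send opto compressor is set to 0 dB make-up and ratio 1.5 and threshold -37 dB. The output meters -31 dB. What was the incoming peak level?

Post-compression overshoot = -31 − (-37) = 6 dB.
Input overshoot = R × output overshoot = 9 dB → input = -37 + 9 = -28 dB.

-28 dB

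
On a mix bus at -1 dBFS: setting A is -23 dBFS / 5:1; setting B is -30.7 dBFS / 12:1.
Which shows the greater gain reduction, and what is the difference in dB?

A: 22 dB over, compressed to 4.4 dB over, so 17.6 dB of GR.
B: 29.7 dB over, compressed to 2.475 dB over, so 27.225 dB of GR.
Difference: 9.625 dB in favour of B.

B, by 9.625 dB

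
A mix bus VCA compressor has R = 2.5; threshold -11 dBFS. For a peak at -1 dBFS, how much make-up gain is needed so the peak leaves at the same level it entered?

6 dB

Without make-up, output = threshold + overshoot/2.5 = -11 + 4 = -7 dBFS.
Gap to target: 6 dB.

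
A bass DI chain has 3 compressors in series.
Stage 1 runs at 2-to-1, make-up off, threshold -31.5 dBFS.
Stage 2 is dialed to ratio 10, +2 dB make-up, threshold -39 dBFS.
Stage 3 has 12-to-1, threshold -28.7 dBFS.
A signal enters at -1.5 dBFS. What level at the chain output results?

Stage 1: -1.5 dBFS is 30 dB over -31.5 dBFS; at 2:1 that becomes 15 dB over, giving -16.5 dBFS.
Stage 2: overshoot 22.5 dB → 22.5/10 = 2.25 dB → -36.75 dBFS; +2 dB make-up → -34.75 dBFS.
Stage 3: -34.75 dBFS is at or below the -28.7 dBFS threshold — no compression; output -34.75 dBFS.

-34.75 dBFS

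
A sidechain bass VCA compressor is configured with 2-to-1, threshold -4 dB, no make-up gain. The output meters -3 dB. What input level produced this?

-2 dB

Post-compression overshoot = -3 − (-4) = 1 dB.
Undo the ratio: input overshoot = 1 × 2 = 2 dB, giving input = -2 dB.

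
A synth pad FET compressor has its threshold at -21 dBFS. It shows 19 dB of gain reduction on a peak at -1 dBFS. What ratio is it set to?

20:1

Input overshoot = -1 − (-21) = 20 dB.
Output overshoot = 20 − 19 = 1 dB.
Ratio = input overshoot / output overshoot = 20 / 1 = 20.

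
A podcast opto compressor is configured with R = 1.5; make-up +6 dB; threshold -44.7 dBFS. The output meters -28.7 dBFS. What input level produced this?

Before make-up, the level was -28.7 − 6 = -34.7 dBFS.
Post-compression overshoot = -34.7 − (-44.7) = 10 dB.
Before 1.5:1 compression the overshoot was 10 × 1.5 = 15 dB, so input = -44.7 + 15 = -29.7 dBFS.

-29.7 dBFS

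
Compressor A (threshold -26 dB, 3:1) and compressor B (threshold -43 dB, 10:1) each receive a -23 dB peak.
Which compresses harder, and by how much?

A: 3 dB over, compressed to 1 dB over, so 2 dB of GR.
B: 20 dB over, compressed to 2 dB over, so 18 dB of GR.
Difference: 16 dB in favour of B.

B, by 16 dB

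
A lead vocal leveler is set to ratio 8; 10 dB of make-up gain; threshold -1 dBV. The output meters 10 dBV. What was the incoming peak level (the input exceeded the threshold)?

7 dBV

Remove make-up: 10 − 10 = 0 dBV.
That's 1 dB above the -1 dBV threshold.
Input overshoot = R × output overshoot = 8 dB → input = -1 + 8 = 7 dBV.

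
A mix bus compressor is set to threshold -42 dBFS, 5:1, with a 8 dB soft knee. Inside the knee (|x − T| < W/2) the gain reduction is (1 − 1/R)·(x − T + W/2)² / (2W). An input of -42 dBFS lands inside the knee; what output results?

-42.8 dBFS

x − T + W/2 = -42 − (-42) + 4 = 4.
GR = (1 − 1/5) × 4² / 16 = 0.8 × 16 / 16 = 0.8 dB.
Output = -42 − 0.8 = -42.8 dBFS.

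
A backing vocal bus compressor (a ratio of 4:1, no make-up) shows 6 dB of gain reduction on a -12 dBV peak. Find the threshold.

-20 dBV

Input is 8 dB above T (since output overshoot × R = input overshoot: (-18 − T)·4 = -12 − T gives T = -20 dBV).
Check: -20 + (-12 − (-20))/4 = -20 + 2 = -18 dBV. ✓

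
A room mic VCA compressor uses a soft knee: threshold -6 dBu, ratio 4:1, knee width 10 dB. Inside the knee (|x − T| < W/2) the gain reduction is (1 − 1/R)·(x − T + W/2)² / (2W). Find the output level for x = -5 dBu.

-6.35 dBu

x − T + W/2 = -5 − (-6) + 5 = 6.
GR = (1 − 1/4) × 6² / 20 = 0.75 × 36 / 20 = 1.35 dB.
Output = -5 − 1.35 = -6.35 dBu.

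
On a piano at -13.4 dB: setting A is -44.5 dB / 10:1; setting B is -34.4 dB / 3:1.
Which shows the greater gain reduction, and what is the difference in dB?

A: overshoot 31.1 dB → output overshoot 3.11 dB → GR 27.99 dB.
B: overshoot 21 dB → output overshoot 7 dB → GR 14 dB.
A reduces 13.99 dB more.

A, by 13.99 dB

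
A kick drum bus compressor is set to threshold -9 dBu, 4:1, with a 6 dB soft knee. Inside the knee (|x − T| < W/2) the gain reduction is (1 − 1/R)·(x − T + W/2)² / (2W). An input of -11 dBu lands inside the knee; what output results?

x − T + W/2 = -11 − (-9) + 3 = 1.
GR = (1 − 1/4) × 1² / 12 = 0.75 × 1 / 12 = 0.0625 dB.
Output = -11 − 0.0625 = -11.0625 dBu.

-11.0625 dBu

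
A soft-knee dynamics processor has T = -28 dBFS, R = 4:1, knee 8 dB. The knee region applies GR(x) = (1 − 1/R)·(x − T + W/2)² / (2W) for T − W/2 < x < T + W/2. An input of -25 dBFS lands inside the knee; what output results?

-27.296875 dBFS

x − T + W/2 = -25 − (-28) + 4 = 7.
GR = (1 − 1/4) × 7² / 16 = 0.75 × 49 / 16 = 2.296875 dB.
Output = -25 − 2.296875 = -27.296875 dBFS.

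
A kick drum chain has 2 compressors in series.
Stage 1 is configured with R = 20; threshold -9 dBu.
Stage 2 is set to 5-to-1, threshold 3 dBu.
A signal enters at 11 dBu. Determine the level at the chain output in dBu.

-8 dBu

Stage 1: overshoot 20 dB → 20/20 = 1 dB → -8 dBu.
Stage 2: -8 dBu ≤ 3 dBu, so stage 2 doesn't engage; output -8 dBu.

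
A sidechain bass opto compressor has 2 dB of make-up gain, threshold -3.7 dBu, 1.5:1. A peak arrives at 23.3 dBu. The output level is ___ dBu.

The input is 27 dB above the -3.7 dBu threshold.
At 1.5:1 the overshoot is divided by 1.5, leaving 18 dB above threshold.
Output = -3.7 + 18 = 14.3 dBu; make-up adds 2 dB, giving 16.3 dBu.

16.3 dBu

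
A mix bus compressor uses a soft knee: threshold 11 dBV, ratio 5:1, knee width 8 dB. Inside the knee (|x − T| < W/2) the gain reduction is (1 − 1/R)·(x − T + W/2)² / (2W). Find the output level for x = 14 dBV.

x − T + W/2 = 14 − 11 + 4 = 7.
GR = (1 − 1/5) × 7² / 16 = 0.8 × 49 / 16 = 2.45 dB.
Output = 14 − 2.45 = 11.55 dBV.

11.55 dBV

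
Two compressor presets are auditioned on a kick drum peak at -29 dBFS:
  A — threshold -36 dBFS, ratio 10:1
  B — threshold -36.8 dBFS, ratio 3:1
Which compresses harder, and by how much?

A, by 1.1 dB

A: overshoot 7 dB → output overshoot 0.7 dB → GR 6.3 dB.
B: overshoot 7.8 dB → output overshoot 2.6 dB → GR 5.2 dB.
Difference: 1.1 dB in favour of A.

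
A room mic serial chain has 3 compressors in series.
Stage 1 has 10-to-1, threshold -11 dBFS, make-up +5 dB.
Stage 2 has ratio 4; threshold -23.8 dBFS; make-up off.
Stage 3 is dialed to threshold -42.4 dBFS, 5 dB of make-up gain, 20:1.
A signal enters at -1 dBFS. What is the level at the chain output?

Stage 1: 10 dB above -11 dBFS, reduced 10:1 to 1 dB above → -10 dBFS; +5 dB make-up → -5 dBFS.
Stage 2: overshoot 18.8 dB → 18.8/4 = 4.7 dB → -19.1 dBFS.
Stage 3: 23.3 dB above -42.4 dBFS, reduced 20:1 to 1.165 dB above → -41.235 dBFS; +5 dB make-up → -36.235 dBFS.

-36.235 dBFS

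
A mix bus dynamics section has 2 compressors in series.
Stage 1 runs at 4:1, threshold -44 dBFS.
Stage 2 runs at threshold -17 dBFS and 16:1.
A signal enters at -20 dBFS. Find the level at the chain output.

Stage 1: 24 dB above -44 dBFS, reduced 4:1 to 6 dB above → -38 dBFS.
Stage 2: -38 dBFS ≤ -17 dBFS, so stage 2 doesn't engage; output -38 dBFS.

-38 dBFS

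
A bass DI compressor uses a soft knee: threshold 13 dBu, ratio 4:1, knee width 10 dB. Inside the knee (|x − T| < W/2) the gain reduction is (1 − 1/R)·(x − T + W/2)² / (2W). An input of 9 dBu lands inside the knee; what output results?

x − T + W/2 = 9 − 13 + 5 = 1.
GR = (1 − 1/4) × 1² / 20 = 0.75 × 1 / 20 = 0.0375 dB.
Output = 9 − 0.0375 = 8.9625 dBu.

8.9625 dBu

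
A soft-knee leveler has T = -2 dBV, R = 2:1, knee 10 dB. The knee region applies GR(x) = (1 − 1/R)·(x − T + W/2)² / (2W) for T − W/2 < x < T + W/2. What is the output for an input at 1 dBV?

-0.6 dBV

x − T + W/2 = 1 − (-2) + 5 = 8.
GR = (1 − 1/2) × 8² / 20 = 0.5 × 64 / 20 = 1.6 dB.
Output = 1 − 1.6 = -0.6 dBV.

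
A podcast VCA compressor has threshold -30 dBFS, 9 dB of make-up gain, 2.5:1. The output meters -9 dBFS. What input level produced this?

0 dBFS

Before make-up, the level was -9 − 9 = -18 dBFS.
Post-compression overshoot = -18 − (-30) = 12 dB.
Input overshoot = R × output overshoot = 30 dB → input = -30 + 30 = 0 dBFS.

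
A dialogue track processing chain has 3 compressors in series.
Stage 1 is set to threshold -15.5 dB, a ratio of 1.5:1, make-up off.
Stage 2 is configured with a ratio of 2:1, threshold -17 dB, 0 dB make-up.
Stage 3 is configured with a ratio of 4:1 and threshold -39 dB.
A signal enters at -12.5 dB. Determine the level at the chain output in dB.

-33.0625 dB

Stage 1: 3 dB above -15.5 dB, reduced 1.5:1 to 2 dB above → -13.5 dB.
Stage 2: overshoot 3.5 dB → 3.5/2 = 1.75 dB → -15.25 dB.
Stage 3: 23.75 dB above -39 dB, reduced 4:1 to 5.9375 dB above → -33.0625 dB.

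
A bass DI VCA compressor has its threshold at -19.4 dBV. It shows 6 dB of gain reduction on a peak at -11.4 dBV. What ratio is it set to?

4:1

Input overshoot = -11.4 − (-19.4) = 8 dB.
Output overshoot = 8 − 6 = 2 dB.
Ratio = input overshoot / output overshoot = 8 / 2 = 4.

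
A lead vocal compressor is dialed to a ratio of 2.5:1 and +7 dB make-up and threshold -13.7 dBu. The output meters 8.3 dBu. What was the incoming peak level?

Stripping the +7 dB make-up gives 1.3 dBu at the gain stage.
Post-compression overshoot = 1.3 − (-13.7) = 15 dB.
Undo the ratio: input overshoot = 15 × 2.5 = 37.5 dB, giving input = 23.8 dBu.

23.8 dBu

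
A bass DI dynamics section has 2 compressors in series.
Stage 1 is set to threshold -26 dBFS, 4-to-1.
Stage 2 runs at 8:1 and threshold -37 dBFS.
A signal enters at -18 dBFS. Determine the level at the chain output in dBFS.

-35.375 dBFS

Stage 1: -18 dBFS is 8 dB over -26 dBFS; at 4:1 that becomes 2 dB over, giving -24 dBFS.
Stage 2: -24 dBFS is 13 dB over -37 dBFS; at 8:1 that becomes 1.625 dB over, giving -35.375 dBFS.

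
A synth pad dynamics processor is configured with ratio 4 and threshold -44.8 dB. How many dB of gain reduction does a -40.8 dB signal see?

3 dB

Overshoot = -40.8 − (-44.8) = 4 dB.
A 4:1 ratio leaves 1 dB of that excess.
So the signal is attenuated by 4 − 1 = 3 dB.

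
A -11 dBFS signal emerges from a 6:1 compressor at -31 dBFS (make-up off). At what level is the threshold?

-35 dBFS

Input is 24 dB above T (since output overshoot × R = input overshoot: (-31 − T)·6 = -11 − T gives T = -35 dBFS).
Check: -35 + (-11 − (-35))/6 = -35 + 4 = -31 dBFS. ✓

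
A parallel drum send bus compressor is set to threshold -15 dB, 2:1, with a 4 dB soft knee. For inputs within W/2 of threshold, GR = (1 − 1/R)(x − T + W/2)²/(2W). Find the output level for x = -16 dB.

x − T + W/2 = -16 − (-15) + 2 = 1.
GR = (1 − 1/2) × 1² / 8 = 0.5 × 1 / 8 = 0.0625 dB.
Output = -16 − 0.0625 = -16.0625 dB.

-16.0625 dB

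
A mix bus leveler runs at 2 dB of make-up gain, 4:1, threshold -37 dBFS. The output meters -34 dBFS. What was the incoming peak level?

Stripping the +2 dB make-up gives -36 dBFS at the gain stage.
That's 1 dB above the -37 dBFS threshold.
Undo the ratio: input overshoot = 1 × 4 = 4 dB, giving input = -33 dBFS.

-33 dBFS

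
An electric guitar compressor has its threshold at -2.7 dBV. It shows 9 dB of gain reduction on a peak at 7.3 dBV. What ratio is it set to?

10:1

Input overshoot = 7.3 − (-2.7) = 10 dB.
Output overshoot = 10 − 9 = 1 dB.
Ratio = input overshoot / output overshoot = 10 / 1 = 10.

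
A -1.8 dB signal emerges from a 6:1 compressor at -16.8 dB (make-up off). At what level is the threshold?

-19.8 dB

Input is 18 dB above T (since output overshoot × R = input overshoot: (-16.8 − T)·6 = -1.8 − T gives T = -19.8 dB).
Check: -19.8 + (-1.8 − (-19.8))/6 = -19.8 + 3 = -16.8 dB. ✓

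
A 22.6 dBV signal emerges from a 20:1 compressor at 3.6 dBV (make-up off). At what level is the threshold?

Input is 20 dB above T (since output overshoot × R = input overshoot: (3.6 − T)·20 = 22.6 − T gives T = 2.6 dBV).
Check: 2.6 + (22.6 − 2.6)/20 = 2.6 + 1 = 3.6 dBV. ✓

2.6 dBV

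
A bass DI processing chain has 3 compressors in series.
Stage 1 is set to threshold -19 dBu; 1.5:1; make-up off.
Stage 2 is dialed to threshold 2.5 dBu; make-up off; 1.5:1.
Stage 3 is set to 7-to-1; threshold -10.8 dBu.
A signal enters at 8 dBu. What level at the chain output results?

-9.4 dBu

Stage 1: 8 dBu is 27 dB over -19 dBu; at 1.5:1 that becomes 18 dB over, giving -1 dBu.
Stage 2: below threshold (-1 ≤ 2.5); passes unchanged; output -1 dBu.
Stage 3: 9.8 dB above -10.8 dBu, reduced 7:1 to 1.4 dB above → -9.4 dBu.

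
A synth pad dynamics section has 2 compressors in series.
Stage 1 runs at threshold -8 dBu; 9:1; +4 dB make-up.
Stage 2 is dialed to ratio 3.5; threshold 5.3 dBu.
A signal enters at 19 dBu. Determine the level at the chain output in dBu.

Stage 1: 19 dBu is 27 dB over -8 dBu; at 9:1 that becomes 3 dB over, giving -5 dBu; +4 dB make-up → -1 dBu.
Stage 2: -1 dBu is at or below the 5.3 dBu threshold — no compression; output -1 dBu.

-1 dBu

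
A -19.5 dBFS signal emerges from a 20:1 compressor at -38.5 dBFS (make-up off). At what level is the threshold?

-39.5 dBFS

Let T be the threshold. Output overshoot = (input overshoot)/R, so -38.5 − T = (-19.5 − T)/20.
20·(-38.5 − T) = -19.5 − T → 19·T = -770 − (-19.5) = -750.5.
T = -750.5/19 = -39.5 dBFS.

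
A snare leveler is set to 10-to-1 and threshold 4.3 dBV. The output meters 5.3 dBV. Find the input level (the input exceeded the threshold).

14.3 dBV

The compressed level sits 5.3 − 4.3 = 1 dB over threshold.
Before 10:1 compression the overshoot was 1 × 10 = 10 dB, so input = 4.3 + 10 = 14.3 dBV.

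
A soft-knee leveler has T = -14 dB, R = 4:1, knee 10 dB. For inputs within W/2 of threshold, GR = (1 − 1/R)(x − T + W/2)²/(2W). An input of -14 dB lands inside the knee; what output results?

x − T + W/2 = -14 − (-14) + 5 = 5.
GR = (1 − 1/4) × 5² / 20 = 0.75 × 25 / 20 = 0.9375 dB.
Output = -14 − 0.9375 = -14.9375 dB.

-14.9375 dB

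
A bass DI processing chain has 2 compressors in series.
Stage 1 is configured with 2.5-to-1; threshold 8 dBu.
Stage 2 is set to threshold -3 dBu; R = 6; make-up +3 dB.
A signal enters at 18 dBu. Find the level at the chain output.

Stage 1: 10 dB above 8 dBu, reduced 2.5:1 to 4 dB above → 12 dBu.
Stage 2: overshoot 15 dB → 15/6 = 2.5 dB → -0.5 dBu; +3 dB make-up → 2.5 dBu.

2.5 dBu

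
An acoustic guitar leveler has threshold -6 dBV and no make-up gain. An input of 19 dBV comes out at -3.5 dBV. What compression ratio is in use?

10:1

Input overshoot = 19 − (-6) = 25 dB; output overshoot = -3.5 − (-6) = 2.5 dB.
Ratio = 25 / 2.5 = 10.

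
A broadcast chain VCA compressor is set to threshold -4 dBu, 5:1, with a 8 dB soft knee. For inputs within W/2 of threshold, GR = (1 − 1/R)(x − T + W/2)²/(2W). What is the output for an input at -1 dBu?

x − T + W/2 = -1 − (-4) + 4 = 7.
GR = (1 − 1/5) × 7² / 16 = 0.8 × 49 / 16 = 2.45 dB.
Output = -1 − 2.45 = -3.45 dBu.

-3.45 dBu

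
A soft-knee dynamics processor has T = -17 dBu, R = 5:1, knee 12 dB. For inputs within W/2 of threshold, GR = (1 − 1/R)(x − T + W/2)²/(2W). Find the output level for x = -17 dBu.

x − T + W/2 = -17 − (-17) + 6 = 6.
GR = (1 − 1/5) × 6² / 24 = 0.8 × 36 / 24 = 1.2 dB.
Output = -17 − 1.2 = -18.2 dBu.

-18.2 dBu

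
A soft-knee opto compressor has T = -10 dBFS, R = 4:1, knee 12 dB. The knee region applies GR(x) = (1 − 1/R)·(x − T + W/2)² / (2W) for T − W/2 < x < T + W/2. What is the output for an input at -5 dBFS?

-8.78125 dBFS

x − T + W/2 = -5 − (-10) + 6 = 11.
GR = (1 − 1/4) × 11² / 24 = 0.75 × 121 / 24 = 3.78125 dB.
Output = -5 − 3.78125 = -8.78125 dBFS.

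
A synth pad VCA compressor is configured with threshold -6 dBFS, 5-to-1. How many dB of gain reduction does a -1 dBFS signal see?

4 dB

Overshoot = -1 − (-6) = 5 dB.
A 5:1 ratio leaves 1 dB of that excess.
GR = overshoot in − overshoot out = 5 − 1 = 4 dB.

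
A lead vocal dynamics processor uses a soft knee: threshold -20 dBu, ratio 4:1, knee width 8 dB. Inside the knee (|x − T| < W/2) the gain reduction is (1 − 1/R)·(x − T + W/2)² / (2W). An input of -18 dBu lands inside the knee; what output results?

-19.6875 dBu

x − T + W/2 = -18 − (-20) + 4 = 6.
GR = (1 − 1/4) × 6² / 16 = 0.75 × 36 / 16 = 1.6875 dB.
Output = -18 − 1.6875 = -19.6875 dBu.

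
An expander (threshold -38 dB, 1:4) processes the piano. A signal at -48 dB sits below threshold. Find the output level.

Below threshold, a 1:4 expander applies gain = (4−1)×(T − x) of attenuation.
(4−1) × 10 = 30 dB, so output = -48 − 30 = -78 dB.

-78 dB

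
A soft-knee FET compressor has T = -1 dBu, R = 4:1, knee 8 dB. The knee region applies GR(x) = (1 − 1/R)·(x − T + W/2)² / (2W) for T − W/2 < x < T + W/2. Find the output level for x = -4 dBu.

-4.046875 dBu

x − T + W/2 = -4 − (-1) + 4 = 1.
GR = (1 − 1/4) × 1² / 16 = 0.75 × 1 / 16 = 0.046875 dB.
Output = -4 − 0.046875 = -4.046875 dBu.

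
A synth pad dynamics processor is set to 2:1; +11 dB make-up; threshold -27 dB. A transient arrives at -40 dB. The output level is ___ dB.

-29 dB

-40 dB is 13 dB below the -27 dB threshold, so no gain reduction is applied.
Make-up gain adds 11 dB: -40 + 11 = -29 dB.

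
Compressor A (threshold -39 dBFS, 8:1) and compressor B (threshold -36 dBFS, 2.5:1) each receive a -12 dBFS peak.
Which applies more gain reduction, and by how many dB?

A, by 9.225 dB

A: overshoot 27 dB → output overshoot 3.375 dB → GR 23.625 dB.
B: overshoot 24 dB → output overshoot 9.6 dB → GR 14.4 dB.
Difference: 9.225 dB in favour of A.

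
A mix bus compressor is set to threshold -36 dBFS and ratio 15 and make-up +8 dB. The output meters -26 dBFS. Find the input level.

-6 dBFS

Stripping the +8 dB make-up gives -34 dBFS at the gain stage.
Post-compression overshoot = -34 − (-36) = 2 dB.
Input overshoot = R × output overshoot = 30 dB → input = -36 + 30 = -6 dBFS.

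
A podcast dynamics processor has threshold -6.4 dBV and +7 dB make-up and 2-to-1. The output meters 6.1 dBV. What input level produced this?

4.6 dBV

Stripping the +7 dB make-up gives -0.9 dBV at the gain stage.
Post-compression overshoot = -0.9 − (-6.4) = 5.5 dB.
Undo the ratio: input overshoot = 5.5 × 2 = 11 dB, giving input = 4.6 dBV.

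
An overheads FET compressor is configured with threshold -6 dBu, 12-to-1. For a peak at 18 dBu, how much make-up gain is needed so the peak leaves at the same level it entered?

22 dB

Overshoot 24 dB → 24/12 = 2 dB after compression, so the compressed level is -6 + 2 = -4 dBu.
Make-up = target − compressed = 18 − (-4) = 22 dB.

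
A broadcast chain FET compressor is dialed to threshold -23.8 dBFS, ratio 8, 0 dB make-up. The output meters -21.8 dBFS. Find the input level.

-7.8 dBFS

Post-compression overshoot = -21.8 − (-23.8) = 2 dB.
Undo the ratio: input overshoot = 2 × 8 = 16 dB, giving input = -7.8 dBFS.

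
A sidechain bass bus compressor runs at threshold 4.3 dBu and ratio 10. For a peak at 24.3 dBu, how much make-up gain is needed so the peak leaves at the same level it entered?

18 dB

Without make-up, output = threshold + overshoot/10 = 4.3 + 2 = 6.3 dBu.
Gap to target: 18 dB.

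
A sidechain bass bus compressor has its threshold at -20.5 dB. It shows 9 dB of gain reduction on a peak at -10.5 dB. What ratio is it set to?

10:1

Input overshoot = -10.5 − (-20.5) = 10 dB.
Output overshoot = 10 − 9 = 1 dB.
Ratio = input overshoot / output overshoot = 10 / 1 = 10.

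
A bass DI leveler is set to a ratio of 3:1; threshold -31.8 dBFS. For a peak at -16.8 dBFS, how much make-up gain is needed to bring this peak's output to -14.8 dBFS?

12 dB

The peak compresses to -31.8 + 15/3 = -26.8 dBFS.
To reach -14.8 dBFS requires -14.8 − (-26.8) = 12 dB of make-up.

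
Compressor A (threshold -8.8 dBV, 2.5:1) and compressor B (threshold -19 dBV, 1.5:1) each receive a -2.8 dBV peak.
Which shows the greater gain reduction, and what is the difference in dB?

B, by 1.8 dB

A: 6 dB over, compressed to 2.4 dB over, so 3.6 dB of GR.
B: 16.2 dB over, compressed to 10.8 dB over, so 5.4 dB of GR.
B reduces 1.8 dB more.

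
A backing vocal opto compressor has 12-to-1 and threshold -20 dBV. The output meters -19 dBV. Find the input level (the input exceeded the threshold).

Post-compression overshoot = -19 − (-20) = 1 dB.
Before 12:1 compression the overshoot was 1 × 12 = 12 dB, so input = -20 + 12 = -8 dBV.

-8 dBV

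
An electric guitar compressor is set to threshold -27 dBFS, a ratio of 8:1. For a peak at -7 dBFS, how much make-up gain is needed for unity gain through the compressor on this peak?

17.5 dB

The peak compresses to -27 + 20/8 = -24.5 dBFS.
To reach -7 dBFS requires -7 − (-24.5) = 17.5 dB of make-up.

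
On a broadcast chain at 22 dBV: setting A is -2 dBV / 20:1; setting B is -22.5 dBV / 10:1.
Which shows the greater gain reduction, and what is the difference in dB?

A: 24 dB over, compressed to 1.2 dB over, so 22.8 dB of GR.
B: 44.5 dB over, compressed to 4.45 dB over, so 40.05 dB of GR.
B applies 17.25 dB more gain reduction.

B, by 17.25 dB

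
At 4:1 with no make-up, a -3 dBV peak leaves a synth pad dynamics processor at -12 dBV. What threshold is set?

Input is 12 dB above T (since output overshoot × R = input overshoot: (-12 − T)·4 = -3 − T gives T = -15 dBV).
Check: -15 + (-3 − (-15))/4 = -15 + 3 = -12 dBV. ✓

-15 dBV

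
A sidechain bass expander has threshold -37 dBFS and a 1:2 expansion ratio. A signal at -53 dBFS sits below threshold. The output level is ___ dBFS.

-69 dBFS

The input is 16 dB below the -37 dBFS threshold.
A 1:2 expander multiplies undershoot by 2: 16 × 2 = 32 dB below threshold.
Output = -37 − 32 = -69 dBFS.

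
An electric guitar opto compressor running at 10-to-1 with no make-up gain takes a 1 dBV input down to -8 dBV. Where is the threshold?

Gain reduction = 1 − (-8) = 9 dB; output overshoot = GR / (R − 1) = 9 / 9 = 1 dB.
Threshold = output − output overshoot = -8 − 1 = -9 dBV.

-9 dBV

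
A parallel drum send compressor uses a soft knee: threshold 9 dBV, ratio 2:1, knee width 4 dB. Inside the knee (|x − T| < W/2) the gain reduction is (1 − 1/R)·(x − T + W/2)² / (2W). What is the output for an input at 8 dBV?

7.9375 dBV

x − T + W/2 = 8 − 9 + 2 = 1.
GR = (1 − 1/2) × 1² / 8 = 0.5 × 1 / 8 = 0.0625 dB.
Output = 8 − 0.0625 = 7.9375 dBV.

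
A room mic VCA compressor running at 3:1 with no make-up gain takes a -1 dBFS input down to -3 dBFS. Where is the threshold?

-4 dBFS

Gain reduction = -1 − (-3) = 2 dB; output overshoot = GR / (R − 1) = 2 / 2 = 1 dB.
Threshold = output − output overshoot = -3 − 1 = -4 dBFS.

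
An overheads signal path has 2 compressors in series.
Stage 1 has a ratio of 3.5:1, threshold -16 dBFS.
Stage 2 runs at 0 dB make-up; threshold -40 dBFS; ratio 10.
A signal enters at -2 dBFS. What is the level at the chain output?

Stage 1: -2 dBFS is 14 dB over -16 dBFS; at 3.5:1 that becomes 4 dB over, giving -12 dBFS.
Stage 2: overshoot 28 dB → 28/10 = 2.8 dB → -37.2 dBFS.

-37.2 dBFS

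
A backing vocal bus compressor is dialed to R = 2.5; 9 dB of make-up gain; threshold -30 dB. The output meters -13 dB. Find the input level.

-10 dB

Remove make-up: -13 − 9 = -22 dB.
That's 8 dB above the -30 dB threshold.
Before 2.5:1 compression the overshoot was 8 × 2.5 = 20 dB, so input = -30 + 20 = -10 dB.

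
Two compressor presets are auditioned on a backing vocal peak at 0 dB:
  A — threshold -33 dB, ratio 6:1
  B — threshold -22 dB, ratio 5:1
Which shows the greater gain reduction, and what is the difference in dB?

A: 33 dB over, compressed to 5.5 dB over, so 27.5 dB of GR.
B: 22 dB over, compressed to 4.4 dB over, so 17.6 dB of GR.
A reduces 9.9 dB more.

A, by 9.9 dB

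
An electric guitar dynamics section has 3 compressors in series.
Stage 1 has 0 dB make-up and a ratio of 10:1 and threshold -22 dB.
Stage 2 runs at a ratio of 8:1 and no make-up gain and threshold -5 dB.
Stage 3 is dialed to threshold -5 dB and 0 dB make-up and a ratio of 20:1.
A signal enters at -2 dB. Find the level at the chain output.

Stage 1: 20 dB above -22 dB, reduced 10:1 to 2 dB above → -20 dB.
Stage 2: -20 dB is at or below the -5 dB threshold — no compression; output -20 dB.
Stage 3: below threshold (-20 ≤ -5); passes unchanged; output -20 dB.

-20 dB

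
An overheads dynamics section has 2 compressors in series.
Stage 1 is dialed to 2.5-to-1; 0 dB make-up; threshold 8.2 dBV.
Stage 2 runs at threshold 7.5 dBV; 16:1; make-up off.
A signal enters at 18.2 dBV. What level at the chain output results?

Stage 1: overshoot 10 dB → 10/2.5 = 4 dB → 12.2 dBV.
Stage 2: overshoot 4.7 dB → 4.7/16 = 0.29375 dB → 7.79375 dBV.

7.79375 dBV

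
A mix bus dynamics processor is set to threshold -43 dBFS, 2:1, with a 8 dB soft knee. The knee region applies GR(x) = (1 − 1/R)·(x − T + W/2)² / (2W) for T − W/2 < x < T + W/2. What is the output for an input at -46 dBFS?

x − T + W/2 = -46 − (-43) + 4 = 1.
GR = (1 − 1/2) × 1² / 16 = 0.5 × 1 / 16 = 0.03125 dB.
Output = -46 − 0.03125 = -46.03125 dBFS.

-46.03125 dBFS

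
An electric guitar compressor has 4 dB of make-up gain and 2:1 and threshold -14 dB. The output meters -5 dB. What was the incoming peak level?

Before make-up, the level was -5 − 4 = -9 dB.
Post-compression overshoot = -9 − (-14) = 5 dB.
Before 2:1 compression the overshoot was 5 × 2 = 10 dB, so input = -14 + 10 = -4 dB.

-4 dB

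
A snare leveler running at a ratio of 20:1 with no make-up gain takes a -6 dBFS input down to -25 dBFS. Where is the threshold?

Let T be the threshold. Output overshoot = (input overshoot)/R, so -25 − T = (-6 − T)/20.
20·(-25 − T) = -6 − T → 19·T = -500 − (-6) = -494.
T = -494/19 = -26 dBFS.

-26 dBFS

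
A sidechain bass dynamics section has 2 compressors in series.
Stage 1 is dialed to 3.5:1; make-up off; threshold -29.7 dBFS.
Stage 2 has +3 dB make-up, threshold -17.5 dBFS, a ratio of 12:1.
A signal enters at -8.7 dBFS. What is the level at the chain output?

-20.7 dBFS

Stage 1: 21 dB above -29.7 dBFS, reduced 3.5:1 to 6 dB above → -23.7 dBFS.
Stage 2: -23.7 dBFS ≤ -17.5 dBFS, so stage 2 doesn't engage; make-up brings it to -20.7 dBFS.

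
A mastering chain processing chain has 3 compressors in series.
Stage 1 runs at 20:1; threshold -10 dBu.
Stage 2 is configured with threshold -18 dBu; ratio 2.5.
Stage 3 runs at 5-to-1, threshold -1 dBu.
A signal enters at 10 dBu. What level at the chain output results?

-14.4 dBu

Stage 1: overshoot 20 dB → 20/20 = 1 dB → -9 dBu.
Stage 2: overshoot 9 dB → 9/2.5 = 3.6 dB → -14.4 dBu.
Stage 3: below threshold (-14.4 ≤ -1); passes unchanged; output -14.4 dBu.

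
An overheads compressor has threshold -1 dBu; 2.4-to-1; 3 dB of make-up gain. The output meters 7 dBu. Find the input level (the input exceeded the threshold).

11 dBu

Stripping the +3 dB make-up gives 4 dBu at the gain stage.
Post-compression overshoot = 4 − (-1) = 5 dB.
Undo the ratio: input overshoot = 5 × 2.4 = 12 dB, giving input = 11 dBu.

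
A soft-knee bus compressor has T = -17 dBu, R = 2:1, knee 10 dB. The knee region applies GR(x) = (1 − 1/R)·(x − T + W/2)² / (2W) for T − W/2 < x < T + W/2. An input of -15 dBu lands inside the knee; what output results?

x − T + W/2 = -15 − (-17) + 5 = 7.
GR = (1 − 1/2) × 7² / 20 = 0.5 × 49 / 20 = 1.225 dB.
Output = -15 − 1.225 = -16.225 dBu.

-16.225 dBu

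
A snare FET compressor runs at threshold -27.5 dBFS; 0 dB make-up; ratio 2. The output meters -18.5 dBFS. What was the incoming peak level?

That's 9 dB above the -27.5 dBFS threshold.
Input overshoot = R × output overshoot = 18 dB → input = -27.5 + 18 = -9.5 dBFS.

-9.5 dBFS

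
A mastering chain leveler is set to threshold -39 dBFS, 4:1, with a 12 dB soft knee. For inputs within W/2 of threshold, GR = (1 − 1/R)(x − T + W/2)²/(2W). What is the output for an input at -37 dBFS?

-39 dBFS

x − T + W/2 = -37 − (-39) + 6 = 8.
GR = (1 − 1/4) × 8² / 24 = 0.75 × 64 / 24 = 2 dB.
Output = -37 − 2 = -39 dBFS.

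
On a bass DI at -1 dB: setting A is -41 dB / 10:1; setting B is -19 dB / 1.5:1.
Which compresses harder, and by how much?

A, by 30 dB

A: overshoot 40 dB → output overshoot 4 dB → GR 36 dB.
B: overshoot 18 dB → output overshoot 12 dB → GR 6 dB.
A reduces 30 dB more.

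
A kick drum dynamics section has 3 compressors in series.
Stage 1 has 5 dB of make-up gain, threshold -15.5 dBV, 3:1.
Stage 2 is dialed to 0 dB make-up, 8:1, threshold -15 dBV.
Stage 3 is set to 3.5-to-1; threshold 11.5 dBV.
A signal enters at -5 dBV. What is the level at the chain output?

-14 dBV

Stage 1: -5 dBV is 10.5 dB over -15.5 dBV; at 3:1 that becomes 3.5 dB over, giving -12 dBV; +5 dB make-up → -7 dBV.
Stage 2: -7 dBV is 8 dB over -15 dBV; at 8:1 that becomes 1 dB over, giving -14 dBV.
Stage 3: -14 dBV is at or below the 11.5 dBV threshold — no compression; output -14 dBV.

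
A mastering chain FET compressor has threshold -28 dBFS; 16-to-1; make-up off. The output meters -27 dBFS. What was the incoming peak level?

-12 dBFS

Post-compression overshoot = -27 − (-28) = 1 dB.
Undo the ratio: input overshoot = 1 × 16 = 16 dB, giving input = -12 dBFS.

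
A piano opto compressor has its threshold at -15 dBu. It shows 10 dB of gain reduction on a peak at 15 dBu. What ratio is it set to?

1.5:1

Input overshoot = 15 − (-15) = 30 dB.
Output overshoot = 30 − 10 = 20 dB.
Ratio = input overshoot / output overshoot = 30 / 20 = 1.5.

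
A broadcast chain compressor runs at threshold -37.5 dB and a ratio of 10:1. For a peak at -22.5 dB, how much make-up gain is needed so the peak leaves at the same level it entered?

13.5 dB

Without make-up, output = threshold + overshoot/10 = -37.5 + 1.5 = -36 dB.
Gap to target: 13.5 dB.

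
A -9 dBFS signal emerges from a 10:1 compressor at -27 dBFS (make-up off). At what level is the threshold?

-29 dBFS

Let T be the threshold. Output overshoot = (input overshoot)/R, so -27 − T = (-9 − T)/10.
10·(-27 − T) = -9 − T → 9·T = -270 − (-9) = -261.
T = -261/9 = -29 dBFS.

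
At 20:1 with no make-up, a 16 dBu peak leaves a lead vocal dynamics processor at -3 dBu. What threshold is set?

-4 dBu

Input is 20 dB above T (since output overshoot × R = input overshoot: (-3 − T)·20 = 16 − T gives T = -4 dBu).
Check: -4 + (16 − (-4))/20 = -4 + 1 = -3 dBu. ✓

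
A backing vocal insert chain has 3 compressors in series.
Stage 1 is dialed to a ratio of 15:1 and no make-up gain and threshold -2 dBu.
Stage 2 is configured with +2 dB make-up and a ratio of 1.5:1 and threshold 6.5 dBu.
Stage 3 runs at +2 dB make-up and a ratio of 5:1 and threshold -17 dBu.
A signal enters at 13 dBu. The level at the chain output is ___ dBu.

Stage 1: 15 dB above -2 dBu, reduced 15:1 to 1 dB above → -1 dBu.
Stage 2: -1 dBu ≤ 6.5 dBu, so stage 2 doesn't engage; make-up brings it to 1 dBu.
Stage 3: 1 dBu is 18 dB over -17 dBu; at 5:1 that becomes 3.6 dB over, giving -13.4 dBu; +2 dB make-up → -11.4 dBu.

-11.4 dBu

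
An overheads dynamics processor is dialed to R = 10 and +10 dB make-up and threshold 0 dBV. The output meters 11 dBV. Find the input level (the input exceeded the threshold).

10 dBV

Before make-up, the level was 11 − 10 = 1 dBV.
The compressed level sits 1 − 0 = 1 dB over threshold.
Input overshoot = R × output overshoot = 10 dB → input = 0 + 10 = 10 dBV.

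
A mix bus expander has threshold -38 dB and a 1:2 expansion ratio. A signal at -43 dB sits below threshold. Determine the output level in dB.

-48 dB

Below threshold, a 1:2 expander applies gain = (2−1)×(T − x) of attenuation.
(2−1) × 5 = 5 dB, so output = -43 − 5 = -48 dB.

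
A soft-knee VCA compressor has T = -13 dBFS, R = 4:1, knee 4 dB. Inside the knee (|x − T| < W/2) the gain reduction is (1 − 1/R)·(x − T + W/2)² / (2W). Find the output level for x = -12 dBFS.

x − T + W/2 = -12 − (-13) + 2 = 3.
GR = (1 − 1/4) × 3² / 8 = 0.75 × 9 / 8 = 0.84375 dB.
Output = -12 − 0.84375 = -12.84375 dBFS.

-12.84375 dBFS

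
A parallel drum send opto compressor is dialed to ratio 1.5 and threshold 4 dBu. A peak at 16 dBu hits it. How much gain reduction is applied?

4 dB

Overshoot = 16 − 4 = 12 dB.
At 1.5:1, output sits 12/1.5 = 8 dB above threshold.
GR = overshoot in − overshoot out = 12 − 8 = 4 dB.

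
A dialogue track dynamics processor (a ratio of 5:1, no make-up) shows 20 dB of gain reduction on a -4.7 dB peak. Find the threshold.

-29.7 dB

Gain reduction = -4.7 − (-24.7) = 20 dB; output overshoot = GR / (R − 1) = 20 / 4 = 5 dB.
Threshold = output − output overshoot = -24.7 − 5 = -29.7 dB.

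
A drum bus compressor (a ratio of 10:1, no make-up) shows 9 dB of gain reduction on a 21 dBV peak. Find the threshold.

Let T be the threshold. Output overshoot = (input overshoot)/R, so 12 − T = (21 − T)/10.
10·(12 − T) = 21 − T → 9·T = 120 − 21 = 99.
T = 99/9 = 11 dBV.

11 dBV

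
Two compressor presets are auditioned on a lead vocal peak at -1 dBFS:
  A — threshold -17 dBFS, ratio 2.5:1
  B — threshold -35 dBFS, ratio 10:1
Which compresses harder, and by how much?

B, by 21 dB

A: 16 dB over, compressed to 6.4 dB over, so 9.6 dB of GR.
B: 34 dB over, compressed to 3.4 dB over, so 30.6 dB of GR.
B reduces 21 dB more.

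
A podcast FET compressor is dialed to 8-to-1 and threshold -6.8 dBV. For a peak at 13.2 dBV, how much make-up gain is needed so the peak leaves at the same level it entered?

Overshoot 20 dB → 20/8 = 2.5 dB after compression, so the compressed level is -6.8 + 2.5 = -4.3 dBV.
Make-up = target − compressed = 13.2 − (-4.3) = 17.5 dB.

17.5 dB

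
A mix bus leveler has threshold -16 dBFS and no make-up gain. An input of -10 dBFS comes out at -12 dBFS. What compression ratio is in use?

1.5:1

Input overshoot = -10 − (-16) = 6 dB; output overshoot = -12 − (-16) = 4 dB.
Ratio = 6 / 4 = 1.5.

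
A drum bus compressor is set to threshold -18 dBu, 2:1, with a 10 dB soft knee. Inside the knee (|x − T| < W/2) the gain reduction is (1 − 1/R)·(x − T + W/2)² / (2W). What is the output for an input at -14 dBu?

-16.025 dBu

x − T + W/2 = -14 − (-18) + 5 = 9.
GR = (1 − 1/2) × 9² / 20 = 0.5 × 81 / 20 = 2.025 dB.
Output = -14 − 2.025 = -16.025 dBu.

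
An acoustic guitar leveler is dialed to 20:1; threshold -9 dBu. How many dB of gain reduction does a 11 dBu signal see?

19 dB

The signal is 20 dB above threshold.
After 20:1 compression the overshoot becomes 20/20 = 1 dB.
GR = overshoot in − overshoot out = 20 − 1 = 19 dB.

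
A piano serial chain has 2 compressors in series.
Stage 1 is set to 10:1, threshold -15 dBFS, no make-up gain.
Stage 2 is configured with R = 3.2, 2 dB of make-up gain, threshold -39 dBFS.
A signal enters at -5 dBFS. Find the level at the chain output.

-29.1875 dBFS

Stage 1: -5 dBFS is 10 dB over -15 dBFS; at 10:1 that becomes 1 dB over, giving -14 dBFS.
Stage 2: overshoot 25 dB → 25/3.2 = 7.8125 dB → -31.1875 dBFS; +2 dB make-up → -29.1875 dBFS.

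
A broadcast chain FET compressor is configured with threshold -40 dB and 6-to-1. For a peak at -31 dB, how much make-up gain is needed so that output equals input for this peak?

7.5 dB

Without make-up, output = threshold + overshoot/6 = -40 + 1.5 = -38.5 dB.
Gap to target: 7.5 dB.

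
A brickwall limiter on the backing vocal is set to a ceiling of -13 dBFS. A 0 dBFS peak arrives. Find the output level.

-13 dBFS

A brickwall limiter is an ∞:1 compressor: any input above the ceiling is clamped to -13 dBFS.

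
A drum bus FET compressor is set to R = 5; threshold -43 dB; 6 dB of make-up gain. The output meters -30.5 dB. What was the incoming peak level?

Before make-up, the level was -30.5 − 6 = -36.5 dB.
That's 6.5 dB above the -43 dB threshold.
Undo the ratio: input overshoot = 6.5 × 5 = 32.5 dB, giving input = -10.5 dB.

-10.5 dB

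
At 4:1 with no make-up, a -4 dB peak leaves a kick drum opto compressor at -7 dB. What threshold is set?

Input is 4 dB above T (since output overshoot × R = input overshoot: (-7 − T)·4 = -4 − T gives T = -8 dB).
Check: -8 + (-4 − (-8))/4 = -8 + 1 = -7 dB. ✓

-8 dB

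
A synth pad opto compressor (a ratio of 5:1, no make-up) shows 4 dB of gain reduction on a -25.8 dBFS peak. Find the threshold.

-30.8 dBFS

Input is 5 dB above T (since output overshoot × R = input overshoot: (-29.8 − T)·5 = -25.8 − T gives T = -30.8 dBFS).
Check: -30.8 + (-25.8 − (-30.8))/5 = -30.8 + 1 = -29.8 dBFS. ✓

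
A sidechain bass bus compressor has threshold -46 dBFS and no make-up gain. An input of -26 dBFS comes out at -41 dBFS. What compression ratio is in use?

Input overshoot = -26 − (-46) = 20 dB; output overshoot = -41 − (-46) = 5 dB.
Ratio = 20 / 5 = 4.

4:1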